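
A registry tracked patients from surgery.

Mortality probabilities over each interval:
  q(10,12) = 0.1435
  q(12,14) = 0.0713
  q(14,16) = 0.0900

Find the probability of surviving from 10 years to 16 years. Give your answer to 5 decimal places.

The overall survival probability is (1 − 0.1435) × (1 − 0.0713) × (1 − 0.0900).
= 0.8565 × 0.9287 × 0.9100 = 0.723843.

0.72384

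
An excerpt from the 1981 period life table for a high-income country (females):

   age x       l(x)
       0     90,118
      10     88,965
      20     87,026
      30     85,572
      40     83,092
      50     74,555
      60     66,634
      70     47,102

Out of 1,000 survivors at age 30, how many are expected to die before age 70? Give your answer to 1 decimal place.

449.6

The relevant probability is 1 − 47,102/85,572 = 0.449563.
Expected number = 1,000 × 0.449563 = 449.6.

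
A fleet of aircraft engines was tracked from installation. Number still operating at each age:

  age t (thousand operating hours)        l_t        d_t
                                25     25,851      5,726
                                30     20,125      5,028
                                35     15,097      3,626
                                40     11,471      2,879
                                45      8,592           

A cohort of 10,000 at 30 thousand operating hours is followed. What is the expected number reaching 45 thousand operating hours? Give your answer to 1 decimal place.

4269.3

The relevant probability is 8,592/20,125 = 0.426932.
Expected number = 10,000 × 0.426932 = 4269.3.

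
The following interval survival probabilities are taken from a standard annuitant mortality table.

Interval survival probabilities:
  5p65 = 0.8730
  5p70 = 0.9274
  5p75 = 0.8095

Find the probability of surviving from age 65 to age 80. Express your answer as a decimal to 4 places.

0.6554

15p65 = 0.8730 × 0.9274 × 0.8095.
= 0.655388.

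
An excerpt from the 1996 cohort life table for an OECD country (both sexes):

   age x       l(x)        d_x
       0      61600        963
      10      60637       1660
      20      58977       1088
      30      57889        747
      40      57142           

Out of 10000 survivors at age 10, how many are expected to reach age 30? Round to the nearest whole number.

9547

The relevant probability is 57889/60637 = 0.954681.
Expected number = 10000 × 0.954681 = 9547.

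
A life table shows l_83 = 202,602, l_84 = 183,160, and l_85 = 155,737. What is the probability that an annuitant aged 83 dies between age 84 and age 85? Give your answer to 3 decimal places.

0.135

This is the probability of reaching 84 but not 85, conditional on being alive at 83: (l_84 − l_85) / l_83.
= (183,160 − 155,737) / 202,602 = 27,423 / 202,602 = 0.135354.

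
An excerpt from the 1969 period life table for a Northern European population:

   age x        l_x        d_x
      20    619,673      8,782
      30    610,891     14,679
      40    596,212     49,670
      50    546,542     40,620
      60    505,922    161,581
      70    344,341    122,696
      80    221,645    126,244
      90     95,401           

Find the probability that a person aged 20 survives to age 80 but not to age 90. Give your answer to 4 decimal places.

This is the probability of reaching 80 but not 90, conditional on being alive at 20: (l_80 − l_90) / l_20.
= (221,645 − 95,401) / 619,673 = 126,244 / 619,673 = 0.203727.

0.2037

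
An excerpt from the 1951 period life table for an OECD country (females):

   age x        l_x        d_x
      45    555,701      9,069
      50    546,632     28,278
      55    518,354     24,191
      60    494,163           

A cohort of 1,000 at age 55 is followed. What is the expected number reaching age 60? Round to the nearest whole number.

The relevant probability is 494,163/518,354 = 0.953331.
Expected number = 1,000 × 0.953331 = 953.

953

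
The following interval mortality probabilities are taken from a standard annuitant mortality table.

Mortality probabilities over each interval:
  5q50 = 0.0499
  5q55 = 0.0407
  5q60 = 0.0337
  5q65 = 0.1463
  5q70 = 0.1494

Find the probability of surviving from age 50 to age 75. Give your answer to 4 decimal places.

Chaining the interval survival probabilities: (1 − 0.0499) × (1 − 0.0407) × (1 − 0.0337) × (1 − 0.1463) × (1 − 0.1494).
= 0.9501 × 0.9593 × 0.9663 × 0.8537 × 0.8506 = 0.639538.

0.6395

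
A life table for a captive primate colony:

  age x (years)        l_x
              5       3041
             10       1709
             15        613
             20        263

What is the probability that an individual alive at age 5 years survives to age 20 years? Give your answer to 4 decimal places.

The conditional survival probability is l_20/l_5 = 263/3041 = 0.086485.

0.0865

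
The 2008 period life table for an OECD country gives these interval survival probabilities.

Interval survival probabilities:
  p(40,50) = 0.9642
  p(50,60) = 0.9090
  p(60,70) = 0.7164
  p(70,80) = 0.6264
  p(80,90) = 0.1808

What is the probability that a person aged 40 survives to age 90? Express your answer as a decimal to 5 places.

0.07111

P(survive 40→90) = 0.9642 × 0.9090 × 0.7164 × 0.6264 × 0.1808.
= 0.071111.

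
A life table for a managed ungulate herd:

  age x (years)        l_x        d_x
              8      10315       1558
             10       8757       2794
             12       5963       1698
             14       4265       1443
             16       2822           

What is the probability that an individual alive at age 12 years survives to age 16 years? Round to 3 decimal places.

The conditional survival probability is l_16/l_12 = 2822/5963 = 0.473252.

0.473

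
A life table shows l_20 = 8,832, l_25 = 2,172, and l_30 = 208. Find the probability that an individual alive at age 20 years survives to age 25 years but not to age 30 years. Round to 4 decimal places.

This is the probability of reaching 25 but not 30, conditional on being alive at 20: (l_25 − l_30) / l_20.
= (2,172 − 208) / 8,832 = 1,964 / 8,832 = 0.222373.

0.2224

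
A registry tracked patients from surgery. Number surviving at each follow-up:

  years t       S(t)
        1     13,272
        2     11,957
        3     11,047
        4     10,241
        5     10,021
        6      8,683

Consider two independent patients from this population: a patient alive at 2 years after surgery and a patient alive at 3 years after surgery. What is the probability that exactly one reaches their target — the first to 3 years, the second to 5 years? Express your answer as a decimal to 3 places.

p₁ = S(3)/S(2) = 11,047/11,957 = 0.923894; p₂ = S(5)/S(3) = 10,021/11,047 = 0.907124.
P(exactly one) = p₁(1−p₂) + (1−p₁)p₂ = 0.085808 + 0.069038 = 0.154845.

0.155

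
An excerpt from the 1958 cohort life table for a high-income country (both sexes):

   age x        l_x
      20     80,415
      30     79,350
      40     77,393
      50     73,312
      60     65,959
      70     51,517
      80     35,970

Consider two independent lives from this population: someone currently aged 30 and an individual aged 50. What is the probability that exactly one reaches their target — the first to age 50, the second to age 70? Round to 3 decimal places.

p₁ = l_50/l_30 = 73,312/79,350 = 0.923907; p₂ = l_70/l_50 = 51,517/73,312 = 0.702709.
P(exactly one) = p₁(1−p₂) + (1−p₁)p₂ = 0.274669 + 0.053471 = 0.328140.

0.328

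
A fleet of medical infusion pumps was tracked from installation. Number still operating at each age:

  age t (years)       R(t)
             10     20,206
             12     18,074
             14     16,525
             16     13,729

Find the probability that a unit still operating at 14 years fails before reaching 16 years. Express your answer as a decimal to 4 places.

P(fail before 16 | operational at 14) = 1 − R(16)/R(14) = 1 − 13,729/16,525 = (2,796)/16,525 = 0.169198.

0.1692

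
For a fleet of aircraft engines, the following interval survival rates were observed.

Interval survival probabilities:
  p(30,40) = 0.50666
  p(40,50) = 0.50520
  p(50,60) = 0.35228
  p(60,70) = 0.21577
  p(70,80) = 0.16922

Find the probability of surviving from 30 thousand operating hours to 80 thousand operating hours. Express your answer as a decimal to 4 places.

The overall survival probability is 0.50666 × 0.50520 × 0.35228 × 0.21577 × 0.16922.
= 0.003292.

0.0033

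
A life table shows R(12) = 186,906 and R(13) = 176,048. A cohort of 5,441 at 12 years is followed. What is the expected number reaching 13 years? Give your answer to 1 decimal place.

5124.9

The relevant probability is 176,048/186,906 = 0.941907.
Expected number = 5,441 × 0.941907 = 5124.9.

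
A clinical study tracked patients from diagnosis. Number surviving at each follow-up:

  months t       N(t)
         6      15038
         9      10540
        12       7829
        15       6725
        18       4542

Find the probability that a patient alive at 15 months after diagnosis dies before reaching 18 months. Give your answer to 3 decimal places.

0.325

P(die before 18 | alive at 15) = 1 − N(18)/N(15) = 1 − 4542/6725 = (2183)/6725 = 0.324610.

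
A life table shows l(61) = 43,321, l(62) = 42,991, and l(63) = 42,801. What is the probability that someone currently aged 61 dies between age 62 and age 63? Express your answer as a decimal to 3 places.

This is the probability of reaching 62 but not 63, conditional on being alive at 61: (l(62) − l(63)) / l(61).
= (42,991 − 42,801) / 43,321 = 190 / 43,321 = 0.004386.

0.004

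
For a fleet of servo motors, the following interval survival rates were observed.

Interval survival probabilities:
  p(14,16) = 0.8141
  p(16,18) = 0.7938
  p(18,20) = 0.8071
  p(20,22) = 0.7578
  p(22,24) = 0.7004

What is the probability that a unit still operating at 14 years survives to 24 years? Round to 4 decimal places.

Survival from 14 to 24 is the product of surviving each interval: 0.8141 × 0.7938 × 0.8071 × 0.7578 × 0.7004.
= 0.276832.

0.2768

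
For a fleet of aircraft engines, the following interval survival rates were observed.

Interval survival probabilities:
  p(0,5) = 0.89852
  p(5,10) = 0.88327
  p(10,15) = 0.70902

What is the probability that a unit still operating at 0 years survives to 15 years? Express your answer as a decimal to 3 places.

0.563

Chaining the interval survival probabilities: 0.89852 × 0.88327 × 0.70902.
= 0.562704.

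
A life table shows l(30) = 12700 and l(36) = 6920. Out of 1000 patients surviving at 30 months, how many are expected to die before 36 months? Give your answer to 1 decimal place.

455.1

The relevant probability is 1 − 6920/12700 = 0.455118.
Expected number = 1000 × 0.455118 = 455.1.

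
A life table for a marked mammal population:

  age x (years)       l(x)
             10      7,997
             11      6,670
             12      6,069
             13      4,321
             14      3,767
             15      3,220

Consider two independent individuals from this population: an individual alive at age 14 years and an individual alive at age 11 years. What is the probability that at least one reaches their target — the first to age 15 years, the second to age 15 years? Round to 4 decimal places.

0.9249

p₁ = l(15)/l(14) = 3,220/3,767 = 0.854792; p₂ = l(15)/l(11) = 3,220/6,670 = 0.482759.
P(at least one) = 1 − (1−p₁)(1−p₂) = 1 − 0.145208 × 0.517241 = 0.924892.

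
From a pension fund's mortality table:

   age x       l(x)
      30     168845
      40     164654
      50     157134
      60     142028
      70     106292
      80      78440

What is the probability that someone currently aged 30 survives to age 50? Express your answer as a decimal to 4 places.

0.9306

The conditional survival probability is l(50)/l(30) = 157134/168845 = 0.930641.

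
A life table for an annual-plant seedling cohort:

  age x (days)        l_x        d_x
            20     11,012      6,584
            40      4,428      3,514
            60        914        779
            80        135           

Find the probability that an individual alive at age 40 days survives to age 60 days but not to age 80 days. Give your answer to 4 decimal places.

This is the probability of reaching 60 but not 80, conditional on being alive at 40: (l_60 − l_80) / l_40.
= (914 − 135) / 4,428 = 779 / 4,428 = 0.175926.

0.1759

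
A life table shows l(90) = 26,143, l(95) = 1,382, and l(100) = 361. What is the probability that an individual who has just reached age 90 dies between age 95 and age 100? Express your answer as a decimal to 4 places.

0.0391

This is the probability of reaching 95 but not 100, conditional on being alive at 90: (l(95) − l(100)) / l(90).
= (1,382 − 361) / 26,143 = 1,021 / 26,143 = 0.039054.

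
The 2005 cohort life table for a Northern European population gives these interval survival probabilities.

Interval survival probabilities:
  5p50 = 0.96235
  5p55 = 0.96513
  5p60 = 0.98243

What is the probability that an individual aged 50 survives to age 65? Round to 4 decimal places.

0.9125

Survival from 50 to 65 is the product of surviving each interval: 0.96235 × 0.96513 × 0.98243.
= 0.912474.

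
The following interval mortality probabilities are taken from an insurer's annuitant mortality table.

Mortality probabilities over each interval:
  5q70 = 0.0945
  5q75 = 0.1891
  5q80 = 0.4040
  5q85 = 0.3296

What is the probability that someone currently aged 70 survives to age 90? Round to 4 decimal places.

20p70 = (1 − 0.0945) × (1 − 0.1891) × (1 − 0.4040) × (1 − 0.3296).
= 0.9055 × 0.8109 × 0.5960 × 0.6704 = 0.293384.

0.2934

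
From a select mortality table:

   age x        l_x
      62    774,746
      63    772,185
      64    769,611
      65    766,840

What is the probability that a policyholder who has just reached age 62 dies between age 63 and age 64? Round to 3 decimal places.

This is the probability of reaching 63 but not 64, conditional on being alive at 62: (l_63 − l_64) / l_62.
= (772,185 − 769,611) / 774,746 = 2,574 / 774,746 = 0.003322.

0.003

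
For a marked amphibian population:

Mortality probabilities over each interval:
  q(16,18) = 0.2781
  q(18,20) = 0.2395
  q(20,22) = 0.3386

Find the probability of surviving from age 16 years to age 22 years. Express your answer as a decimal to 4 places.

0.3631

Survival from 16 to 22 is the product of surviving each interval: (1 − 0.2781) × (1 − 0.2395) × (1 − 0.3386).
= 0.7219 × 0.7605 × 0.6614 = 0.363112.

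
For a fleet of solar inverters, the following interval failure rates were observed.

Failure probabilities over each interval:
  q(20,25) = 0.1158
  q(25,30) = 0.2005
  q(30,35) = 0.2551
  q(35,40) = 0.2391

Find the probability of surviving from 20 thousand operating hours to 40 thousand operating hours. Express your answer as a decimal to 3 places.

The overall survival probability is (1 − 0.1158) × (1 − 0.2005) × (1 − 0.2551) × (1 − 0.2391).
= 0.8842 × 0.7995 × 0.7449 × 0.7609 = 0.400677.

0.401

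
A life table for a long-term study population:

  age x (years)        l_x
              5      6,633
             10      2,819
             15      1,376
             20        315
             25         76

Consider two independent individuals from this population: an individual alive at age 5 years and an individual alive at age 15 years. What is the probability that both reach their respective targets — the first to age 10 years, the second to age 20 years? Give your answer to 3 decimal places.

p₁ = l_10/l_5 = 2,819/6,633 = 0.424996; p₂ = l_20/l_15 = 315/1,376 = 0.228924.
P(both) = p₁ × p₂ = 0.424996 × 0.228924 = 0.097292.

0.097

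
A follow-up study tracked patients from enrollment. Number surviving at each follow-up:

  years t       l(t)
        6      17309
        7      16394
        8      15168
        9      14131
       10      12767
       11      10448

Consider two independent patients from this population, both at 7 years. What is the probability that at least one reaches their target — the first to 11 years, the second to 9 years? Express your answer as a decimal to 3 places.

0.950

p₁ = l(11)/l(7) = 10448/16394 = 0.637306; p₂ = l(9)/l(7) = 14131/16394 = 0.861962.
P(at least one) = 1 − (1−p₁)(1−p₂) = 1 − 0.362694 × 0.138038 = 0.949934.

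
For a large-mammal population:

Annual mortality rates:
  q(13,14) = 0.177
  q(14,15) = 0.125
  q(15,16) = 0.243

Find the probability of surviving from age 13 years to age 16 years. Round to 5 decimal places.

Survival from 13 to 16 is the product of surviving each interval: (1 − 0.177) × (1 − 0.125) × (1 − 0.243).
= 0.823 × 0.875 × 0.757 = 0.545135.

0.54513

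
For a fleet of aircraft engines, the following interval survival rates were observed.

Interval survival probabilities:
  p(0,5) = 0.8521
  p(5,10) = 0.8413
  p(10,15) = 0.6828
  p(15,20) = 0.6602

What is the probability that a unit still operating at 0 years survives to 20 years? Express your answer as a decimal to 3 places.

0.323

Chaining the interval survival probabilities: 0.8521 × 0.8413 × 0.6828 × 0.6602.
= 0.323155.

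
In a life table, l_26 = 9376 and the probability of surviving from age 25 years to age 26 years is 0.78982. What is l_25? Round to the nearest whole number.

l_25 = l_26 / p = 9376 / 0.78982 = 11871.

11871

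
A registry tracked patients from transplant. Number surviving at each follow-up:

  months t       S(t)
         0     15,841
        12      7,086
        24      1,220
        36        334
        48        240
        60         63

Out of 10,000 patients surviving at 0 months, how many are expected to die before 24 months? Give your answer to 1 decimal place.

The relevant probability is 1 − 1,220/15,841 = 0.922985.
Expected number = 10,000 × 0.922985 = 9229.8.

9229.8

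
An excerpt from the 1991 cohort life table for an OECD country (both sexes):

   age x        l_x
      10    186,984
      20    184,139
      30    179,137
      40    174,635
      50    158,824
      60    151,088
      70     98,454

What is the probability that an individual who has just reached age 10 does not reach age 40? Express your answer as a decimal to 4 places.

0.0660

P(die before 40 | alive at 10) = 1 − l_40/l_10 = 1 − 174,635/186,984 = (12,349)/186,984 = 0.066043.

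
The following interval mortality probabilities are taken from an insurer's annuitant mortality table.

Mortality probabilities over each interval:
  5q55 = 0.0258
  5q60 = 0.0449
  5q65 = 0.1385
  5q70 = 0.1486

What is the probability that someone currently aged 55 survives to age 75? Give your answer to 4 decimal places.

The overall survival probability is (1 − 0.0258) × (1 − 0.0449) × (1 − 0.1385) × (1 − 0.1486).
= 0.9742 × 0.9551 × 0.8615 × 0.8514 = 0.682474.

0.6825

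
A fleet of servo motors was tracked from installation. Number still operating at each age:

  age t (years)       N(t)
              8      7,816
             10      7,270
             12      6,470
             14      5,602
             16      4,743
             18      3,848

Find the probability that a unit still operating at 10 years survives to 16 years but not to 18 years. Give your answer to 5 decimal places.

0.12311

This is the probability of reaching 16 but not 18, conditional on being operational at 10: (N(16) − N(18)) / N(10).
= (4,743 − 3,848) / 7,270 = 895 / 7,270 = 0.123109.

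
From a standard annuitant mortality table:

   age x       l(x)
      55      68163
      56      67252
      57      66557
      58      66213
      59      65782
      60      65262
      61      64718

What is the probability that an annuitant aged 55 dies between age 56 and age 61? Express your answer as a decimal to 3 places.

0.037

This is the probability of reaching 56 but not 61, conditional on being alive at 55: (l(56) − l(61)) / l(55).
= (67252 − 64718) / 68163 = 2534 / 68163 = 0.037176.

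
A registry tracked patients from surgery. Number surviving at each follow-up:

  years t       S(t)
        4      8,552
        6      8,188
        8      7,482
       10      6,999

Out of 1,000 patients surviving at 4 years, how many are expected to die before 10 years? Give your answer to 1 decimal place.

The relevant probability is 1 − 6,999/8,552 = 0.181595.
Expected number = 1,000 × 0.181595 = 181.6.

181.6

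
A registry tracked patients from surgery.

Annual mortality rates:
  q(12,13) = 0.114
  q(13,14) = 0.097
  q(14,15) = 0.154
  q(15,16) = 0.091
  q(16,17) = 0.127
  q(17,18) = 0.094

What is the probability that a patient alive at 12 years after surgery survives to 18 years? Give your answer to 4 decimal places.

0.4866

P(survive 12→18) = (1 − 0.114) × (1 − 0.097) × (1 − 0.154) × (1 − 0.091) × (1 − 0.127) × (1 − 0.094).
= 0.886 × 0.903 × 0.846 × 0.909 × 0.873 × 0.906 = 0.486629.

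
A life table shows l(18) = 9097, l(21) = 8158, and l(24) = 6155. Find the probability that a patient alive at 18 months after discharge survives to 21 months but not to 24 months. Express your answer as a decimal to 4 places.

This is the probability of reaching 21 but not 24, conditional on being alive at 18: (l(21) − l(24)) / l(18).
= (8158 − 6155) / 9097 = 2003 / 9097 = 0.220182.

0.2202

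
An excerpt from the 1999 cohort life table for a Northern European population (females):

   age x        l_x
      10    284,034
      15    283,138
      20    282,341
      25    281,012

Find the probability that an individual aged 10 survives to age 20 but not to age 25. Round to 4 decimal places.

0.0047

We want 10|5q10 = (l_20 − l_25)/l_10.
This is the probability of reaching 20 but not 25, conditional on being alive at 10: (l_20 − l_25) / l_10.
= (282,341 − 281,012) / 284,034 = 1,329 / 284,034 = 0.004679.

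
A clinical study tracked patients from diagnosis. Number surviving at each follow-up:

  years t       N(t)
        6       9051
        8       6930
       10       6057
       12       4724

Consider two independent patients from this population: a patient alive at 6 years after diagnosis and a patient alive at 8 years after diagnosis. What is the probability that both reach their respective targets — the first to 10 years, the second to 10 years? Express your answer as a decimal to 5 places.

p₁ = N(10)/N(6) = 6057/9051 = 0.669208; p₂ = N(10)/N(8) = 6057/6930 = 0.874026.
P(both) = p₁ × p₂ = 0.669208 × 0.874026 = 0.584905.

0.58491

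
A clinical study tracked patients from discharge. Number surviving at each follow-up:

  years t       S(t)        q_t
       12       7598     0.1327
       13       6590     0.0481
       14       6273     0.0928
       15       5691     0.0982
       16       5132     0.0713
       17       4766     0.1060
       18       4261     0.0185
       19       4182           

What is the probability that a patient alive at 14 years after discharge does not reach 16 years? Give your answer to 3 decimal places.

0.182

P(die before 16 | alive at 14) = 1 − S(16)/S(14) = 1 − 5132/6273 = (1141)/6273 = 0.181891.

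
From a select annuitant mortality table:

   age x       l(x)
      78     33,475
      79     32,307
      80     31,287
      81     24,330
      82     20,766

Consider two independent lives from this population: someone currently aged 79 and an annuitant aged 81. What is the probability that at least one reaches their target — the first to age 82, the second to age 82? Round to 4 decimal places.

0.9477

p₁ = l(82)/l(79) = 20,766/32,307 = 0.642771; p₂ = l(82)/l(81) = 20,766/24,330 = 0.853514.
P(at least one) = 1 − (1−p₁)(1−p₂) = 1 − 0.357229 × 0.146486 = 0.947671.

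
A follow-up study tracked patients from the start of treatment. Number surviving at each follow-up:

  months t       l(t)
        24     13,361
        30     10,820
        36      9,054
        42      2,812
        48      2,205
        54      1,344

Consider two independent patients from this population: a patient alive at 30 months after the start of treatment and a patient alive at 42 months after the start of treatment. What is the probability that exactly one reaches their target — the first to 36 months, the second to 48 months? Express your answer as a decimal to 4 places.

0.3086

p₁ = l(36)/l(30) = 9,054/10,820 = 0.836784; p₂ = l(48)/l(42) = 2,205/2,812 = 0.784139.
P(exactly one) = p₁(1−p₂) + (1−p₁)p₂ = 0.180629 + 0.127984 = 0.308613.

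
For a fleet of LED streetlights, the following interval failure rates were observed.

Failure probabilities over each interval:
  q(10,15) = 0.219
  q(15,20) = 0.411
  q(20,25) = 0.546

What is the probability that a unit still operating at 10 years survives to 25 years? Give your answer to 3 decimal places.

The overall survival probability is (1 − 0.219) × (1 − 0.411) × (1 − 0.546).
= 0.781 × 0.589 × 0.454 = 0.208844.

0.209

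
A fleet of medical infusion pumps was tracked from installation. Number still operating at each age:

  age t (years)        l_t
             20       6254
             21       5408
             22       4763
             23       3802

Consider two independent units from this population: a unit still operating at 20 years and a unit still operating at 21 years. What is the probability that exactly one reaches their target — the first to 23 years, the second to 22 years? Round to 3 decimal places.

p₁ = l_23/l_20 = 3802/6254 = 0.607931; p₂ = l_22/l_21 = 4763/5408 = 0.880732.
P(exactly one) = p₁(1−p₂) + (1−p₁)p₂ = 0.072507 + 0.345308 = 0.417814.

0.418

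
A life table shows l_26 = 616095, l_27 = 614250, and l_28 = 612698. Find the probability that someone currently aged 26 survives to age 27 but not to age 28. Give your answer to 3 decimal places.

0.003

We want 1|1q26 = (l_27 − l_28)/l_26.
This is the probability of reaching 27 but not 28, conditional on being alive at 26: (l_27 − l_28) / l_26.
= (614250 − 612698) / 616095 = 1552 / 616095 = 0.002519.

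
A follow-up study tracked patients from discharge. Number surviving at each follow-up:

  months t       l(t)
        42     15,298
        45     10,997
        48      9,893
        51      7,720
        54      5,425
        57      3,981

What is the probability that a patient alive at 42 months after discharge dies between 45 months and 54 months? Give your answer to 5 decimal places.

0.36423

This is the probability of reaching 45 but not 54, conditional on being alive at 42: (l(45) − l(54)) / l(42).
= (10,997 − 5,425) / 15,298 = 5,572 / 15,298 = 0.364231.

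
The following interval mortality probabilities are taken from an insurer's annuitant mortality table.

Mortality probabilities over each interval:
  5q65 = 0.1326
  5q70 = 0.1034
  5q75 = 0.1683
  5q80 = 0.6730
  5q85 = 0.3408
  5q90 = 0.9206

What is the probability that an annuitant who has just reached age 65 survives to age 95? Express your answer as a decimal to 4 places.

0.0111

30p65 = (1 − 0.1326) × (1 − 0.1034) × (1 − 0.1683) × (1 − 0.6730) × (1 − 0.3408) × (1 − 0.9206).
= 0.8674 × 0.8966 × 0.8317 × 0.3270 × 0.6592 × 0.0794 = 0.011071.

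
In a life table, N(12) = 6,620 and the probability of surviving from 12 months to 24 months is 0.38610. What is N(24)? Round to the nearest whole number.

2556

N(24) = N(12) × p = 6,620 × 0.38610 = 2556.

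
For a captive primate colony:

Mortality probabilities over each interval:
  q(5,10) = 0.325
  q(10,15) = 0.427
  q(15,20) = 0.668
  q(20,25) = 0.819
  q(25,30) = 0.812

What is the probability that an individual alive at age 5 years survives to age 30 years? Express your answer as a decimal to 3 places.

The overall survival probability is (1 − 0.325) × (1 − 0.427) × (1 − 0.668) × (1 − 0.819) × (1 − 0.812).
= 0.675 × 0.573 × 0.332 × 0.181 × 0.188 = 0.004370.

0.004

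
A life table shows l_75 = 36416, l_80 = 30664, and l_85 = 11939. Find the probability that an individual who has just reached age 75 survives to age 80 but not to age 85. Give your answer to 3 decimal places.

0.514

We want 5|5q75 = (l_80 − l_85)/l_75.
This is the probability of reaching 80 but not 85, conditional on being alive at 75: (l_80 − l_85) / l_75.
= (30664 − 11939) / 36416 = 18725 / 36416 = 0.514197.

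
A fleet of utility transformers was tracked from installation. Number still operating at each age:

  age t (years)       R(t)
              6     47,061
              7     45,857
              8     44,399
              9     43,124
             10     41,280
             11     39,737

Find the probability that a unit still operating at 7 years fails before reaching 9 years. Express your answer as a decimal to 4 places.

0.0596

P(fail before 9 | operational at 7) = 1 − R(9)/R(7) = 1 − 43,124/45,857 = (2,733)/45,857 = 0.059598.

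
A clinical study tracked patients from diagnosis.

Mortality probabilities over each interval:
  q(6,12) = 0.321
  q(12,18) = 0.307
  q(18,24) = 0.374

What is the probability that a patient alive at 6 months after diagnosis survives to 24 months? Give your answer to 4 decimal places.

P(survive 6→24) = (1 − 0.321) × (1 − 0.307) × (1 − 0.374).
= 0.679 × 0.693 × 0.626 = 0.294562.

0.2946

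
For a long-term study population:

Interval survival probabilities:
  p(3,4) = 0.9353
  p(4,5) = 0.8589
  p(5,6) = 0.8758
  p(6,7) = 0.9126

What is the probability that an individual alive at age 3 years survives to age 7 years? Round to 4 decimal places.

Survival from 3 to 7 is the product of surviving each interval: 0.9353 × 0.8589 × 0.8758 × 0.9126.
= 0.642065.

0.6421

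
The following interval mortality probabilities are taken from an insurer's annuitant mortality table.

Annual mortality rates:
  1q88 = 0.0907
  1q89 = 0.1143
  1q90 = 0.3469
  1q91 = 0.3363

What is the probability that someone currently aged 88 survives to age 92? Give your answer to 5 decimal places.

The overall survival probability is (1 − 0.0907) × (1 − 0.1143) × (1 − 0.3469) × (1 − 0.3363).
= 0.9093 × 0.8857 × 0.6531 × 0.6637 = 0.349096.

0.34910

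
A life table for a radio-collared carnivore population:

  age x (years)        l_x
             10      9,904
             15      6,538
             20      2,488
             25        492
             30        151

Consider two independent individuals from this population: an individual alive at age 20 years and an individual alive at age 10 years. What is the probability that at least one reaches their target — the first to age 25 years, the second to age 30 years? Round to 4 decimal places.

0.2100

p₁ = l_25/l_20 = 492/2,488 = 0.197749; p₂ = l_30/l_10 = 151/9,904 = 0.015246.
P(at least one) = 1 − (1−p₁)(1−p₂) = 1 − 0.802251 × 0.984754 = 0.209980.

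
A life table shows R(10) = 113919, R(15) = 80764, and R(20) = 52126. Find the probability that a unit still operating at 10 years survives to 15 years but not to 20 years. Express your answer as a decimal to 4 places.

0.2514

This is the probability of reaching 15 but not 20, conditional on being operational at 10: (R(15) − R(20)) / R(10).
= (80764 − 52126) / 113919 = 28638 / 113919 = 0.251389.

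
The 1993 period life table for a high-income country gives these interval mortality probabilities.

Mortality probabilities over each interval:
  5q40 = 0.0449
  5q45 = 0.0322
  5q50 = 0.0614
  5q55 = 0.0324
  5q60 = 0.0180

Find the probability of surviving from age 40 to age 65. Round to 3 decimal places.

0.824

The overall survival probability is (1 − 0.0449) × (1 − 0.0322) × (1 − 0.0614) × (1 − 0.0324) × (1 − 0.0180).
= 0.9551 × 0.9678 × 0.9386 × 0.9676 × 0.9820 = 0.824370.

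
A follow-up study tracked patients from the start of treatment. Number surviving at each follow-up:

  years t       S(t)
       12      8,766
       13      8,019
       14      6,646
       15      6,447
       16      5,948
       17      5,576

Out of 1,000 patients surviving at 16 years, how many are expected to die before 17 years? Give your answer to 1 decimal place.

62.5

The relevant probability is 1 − 5,576/5,948 = 0.062542.
Expected number = 1,000 × 0.062542 = 62.5.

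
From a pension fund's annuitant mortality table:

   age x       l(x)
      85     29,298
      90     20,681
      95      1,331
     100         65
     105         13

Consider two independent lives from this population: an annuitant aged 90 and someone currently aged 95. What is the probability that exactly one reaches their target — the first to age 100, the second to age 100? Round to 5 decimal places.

0.05167

p₁ = l(100)/l(90) = 65/20,681 = 0.003143; p₂ = l(100)/l(95) = 65/1,331 = 0.048835.
P(exactly one) = p₁(1−p₂) + (1−p₁)p₂ = 0.002990 + 0.048682 = 0.051671.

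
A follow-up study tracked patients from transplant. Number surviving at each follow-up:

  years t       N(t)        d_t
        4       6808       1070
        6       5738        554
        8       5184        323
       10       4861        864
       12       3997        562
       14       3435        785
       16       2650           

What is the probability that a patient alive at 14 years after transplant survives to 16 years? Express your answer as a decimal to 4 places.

The conditional survival probability is N(16)/N(14) = 2650/3435 = 0.771470.

0.7715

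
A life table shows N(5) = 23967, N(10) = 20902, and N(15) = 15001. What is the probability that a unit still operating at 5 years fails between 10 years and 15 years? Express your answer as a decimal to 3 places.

This is the probability of reaching 10 but not 15, conditional on being operational at 5: (N(10) − N(15)) / N(5).
= (20902 − 15001) / 23967 = 5901 / 23967 = 0.246214.

0.246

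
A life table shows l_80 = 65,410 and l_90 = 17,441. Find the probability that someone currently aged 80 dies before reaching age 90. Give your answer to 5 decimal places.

0.73336

P(die before 90 | alive at 80) = 1 − l_90/l_80 = 1 − 17,441/65,410 = (47,969)/65,410 = 0.733359.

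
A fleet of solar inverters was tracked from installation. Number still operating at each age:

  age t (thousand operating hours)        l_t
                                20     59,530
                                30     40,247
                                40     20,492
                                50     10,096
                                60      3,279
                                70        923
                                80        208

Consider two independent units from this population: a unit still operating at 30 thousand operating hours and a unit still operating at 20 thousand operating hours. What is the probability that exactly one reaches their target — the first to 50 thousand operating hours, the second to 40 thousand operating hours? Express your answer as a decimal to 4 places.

0.4224

p₁ = l_50/l_30 = 10,096/40,247 = 0.250851; p₂ = l_40/l_20 = 20,492/59,530 = 0.344230.
P(exactly one) = p₁(1−p₂) + (1−p₁)p₂ = 0.164501 + 0.257880 = 0.422380.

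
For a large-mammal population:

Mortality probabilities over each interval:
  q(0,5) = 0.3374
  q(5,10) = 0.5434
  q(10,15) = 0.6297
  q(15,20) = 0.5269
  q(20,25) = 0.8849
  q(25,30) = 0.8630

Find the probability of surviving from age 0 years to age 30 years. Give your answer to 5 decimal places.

0.00084

The overall survival probability is (1 − 0.3374) × (1 − 0.5434) × (1 − 0.6297) × (1 − 0.5269) × (1 − 0.8849) × (1 − 0.8630).
= 0.6626 × 0.4566 × 0.3703 × 0.4731 × 0.1151 × 0.1370 = 0.000836.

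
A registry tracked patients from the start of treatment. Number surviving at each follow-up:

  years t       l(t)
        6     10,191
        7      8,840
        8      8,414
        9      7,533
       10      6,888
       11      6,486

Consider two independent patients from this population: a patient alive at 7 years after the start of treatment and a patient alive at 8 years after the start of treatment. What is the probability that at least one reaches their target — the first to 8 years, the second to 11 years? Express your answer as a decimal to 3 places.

p₁ = l(8)/l(7) = 8,414/8,840 = 0.951810; p₂ = l(11)/l(8) = 6,486/8,414 = 0.770858.
P(at least one) = 1 − (1−p₁)(1−p₂) = 1 − 0.048190 × 0.229142 = 0.988958.

0.989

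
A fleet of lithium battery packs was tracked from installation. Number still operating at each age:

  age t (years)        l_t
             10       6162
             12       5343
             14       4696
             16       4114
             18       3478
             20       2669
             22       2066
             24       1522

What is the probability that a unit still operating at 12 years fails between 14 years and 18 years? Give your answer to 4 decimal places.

This is the probability of reaching 14 but not 18, conditional on being operational at 12: (l_14 − l_18) / l_12.
= (4696 − 3478) / 5343 = 1218 / 5343 = 0.227962.

0.2280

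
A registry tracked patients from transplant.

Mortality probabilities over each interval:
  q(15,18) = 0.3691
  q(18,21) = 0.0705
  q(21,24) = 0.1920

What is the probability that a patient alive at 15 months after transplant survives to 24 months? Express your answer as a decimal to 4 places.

0.4738

Chaining the interval survival probabilities: (1 − 0.3691) × (1 − 0.0705) × (1 − 0.1920).
= 0.6309 × 0.9295 × 0.8080 = 0.473829.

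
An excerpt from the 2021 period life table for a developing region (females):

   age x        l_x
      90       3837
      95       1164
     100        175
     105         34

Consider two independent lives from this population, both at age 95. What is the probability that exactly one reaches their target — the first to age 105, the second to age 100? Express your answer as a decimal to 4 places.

p₁ = l_105/l_95 = 34/1164 = 0.029210; p₂ = l_100/l_95 = 175/1164 = 0.150344.
P(exactly one) = p₁(1−p₂) + (1−p₁)p₂ = 0.024818 + 0.145952 = 0.170771.

0.1708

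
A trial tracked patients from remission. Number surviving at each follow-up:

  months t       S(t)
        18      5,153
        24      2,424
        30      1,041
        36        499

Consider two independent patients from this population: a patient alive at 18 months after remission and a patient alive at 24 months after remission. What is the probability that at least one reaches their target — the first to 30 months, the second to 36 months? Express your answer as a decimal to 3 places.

0.366

p₁ = S(30)/S(18) = 1,041/5,153 = 0.202018; p₂ = S(36)/S(24) = 499/2,424 = 0.205858.
P(at least one) = 1 − (1−p₁)(1−p₂) = 1 − 0.797982 × 0.794142 = 0.366289.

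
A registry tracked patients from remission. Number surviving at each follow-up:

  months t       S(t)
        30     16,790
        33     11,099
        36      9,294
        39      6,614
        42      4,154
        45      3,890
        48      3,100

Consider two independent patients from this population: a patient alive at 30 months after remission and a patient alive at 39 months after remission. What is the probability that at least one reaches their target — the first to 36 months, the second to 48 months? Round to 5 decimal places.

0.76280

p₁ = S(36)/S(30) = 9,294/16,790 = 0.553544; p₂ = S(48)/S(39) = 3,100/6,614 = 0.468703.
P(at least one) = 1 − (1−p₁)(1−p₂) = 1 − 0.446456 × 0.531297 = 0.762799.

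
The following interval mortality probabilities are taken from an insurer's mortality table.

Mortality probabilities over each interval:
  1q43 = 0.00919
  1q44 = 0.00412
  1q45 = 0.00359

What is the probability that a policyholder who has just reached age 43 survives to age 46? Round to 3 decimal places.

0.983

3p43 = (1 − 0.00919) × (1 − 0.00412) × (1 − 0.00359).
= 0.99081 × 0.99588 × 0.99641 = 0.983186.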